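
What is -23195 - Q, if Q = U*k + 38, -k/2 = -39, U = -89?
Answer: -16291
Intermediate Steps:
k = 78 (k = -2*(-39) = 78)
Q = -6904 (Q = -89*78 + 38 = -6942 + 38 = -6904)
-23195 - Q = -23195 - 1*(-6904) = -23195 + 6904 = -16291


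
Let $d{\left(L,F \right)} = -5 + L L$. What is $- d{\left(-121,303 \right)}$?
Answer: $-14636$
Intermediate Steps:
$d{\left(L,F \right)} = -5 + L^{2}$
$- d{\left(-121,303 \right)} = - (-5 + \left(-121\right)^{2}) = - (-5 + 14641) = \left(-1\right) 14636 = -14636$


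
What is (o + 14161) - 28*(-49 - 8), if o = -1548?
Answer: 14209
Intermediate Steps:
(o + 14161) - 28*(-49 - 8) = (-1548 + 14161) - 28*(-49 - 8) = 12613 - 28*(-57) = 12613 + 1596 = 14209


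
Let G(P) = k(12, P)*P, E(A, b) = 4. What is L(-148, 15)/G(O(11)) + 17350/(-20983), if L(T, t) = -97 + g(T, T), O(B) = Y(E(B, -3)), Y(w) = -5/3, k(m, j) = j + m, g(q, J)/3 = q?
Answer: 99476977/3252365 ≈ 30.586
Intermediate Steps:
g(q, J) = 3*q
Y(w) = -5/3 (Y(w) = -5*⅓ = -5/3)
O(B) = -5/3
L(T, t) = -97 + 3*T
G(P) = P*(12 + P) (G(P) = (P + 12)*P = (12 + P)*P = P*(12 + P))
L(-148, 15)/G(O(11)) + 17350/(-20983) = (-97 + 3*(-148))/((-5*(12 - 5/3)/3)) + 17350/(-20983) = (-97 - 444)/((-5/3*31/3)) + 17350*(-1/20983) = -541/(-155/9) - 17350/20983 = -541*(-9/155) - 17350/20983 = 4869/155 - 17350/20983 = 99476977/3252365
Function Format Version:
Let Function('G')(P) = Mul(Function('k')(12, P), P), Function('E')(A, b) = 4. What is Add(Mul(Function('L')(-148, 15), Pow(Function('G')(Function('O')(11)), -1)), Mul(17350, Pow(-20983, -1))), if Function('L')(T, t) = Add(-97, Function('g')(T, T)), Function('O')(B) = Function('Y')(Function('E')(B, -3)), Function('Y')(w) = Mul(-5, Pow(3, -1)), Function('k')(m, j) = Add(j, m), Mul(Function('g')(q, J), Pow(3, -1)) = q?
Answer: Rational(99476977, 3252365) ≈ 30.586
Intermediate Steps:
Function('g')(q, J) = Mul(3, q)
Function('Y')(w) = Rational(-5, 3) (Function('Y')(w) = Mul(-5, Rational(1, 3)) = Rational(-5, 3))
Function('O')(B) = Rational(-5, 3)
Function('L')(T, t) = Add(-97, Mul(3, T))
Function('G')(P) = Mul(P, Add(12, P)) (Function('G')(P) = Mul(Add(P, 12), P) = Mul(Add(12, P), P) = Mul(P, Add(12, P)))
Add(Mul(Function('L')(-148, 15), Pow(Function('G')(Function('O')(11)), -1)), Mul(17350, Pow(-20983, -1))) = Add(Mul(Add(-97, Mul(3, -148)), Pow(Mul(Rational(-5, 3), Add(12, Rational(-5, 3))), -1)), Mul(17350, Pow(-20983, -1))) = Add(Mul(Add(-97, -444), Pow(Mul(Rational(-5, 3), Rational(31, 3)), -1)), Mul(17350, Rational(-1, 20983))) = Add(Mul(-541, Pow(Rational(-155, 9), -1)), Rational(-17350, 20983)) = Add(Mul(-541, Rational(-9, 155)), Rational(-17350, 20983)) = Add(Rational(4869, 155), Rational(-17350, 20983)) = Rational(99476977, 3252365)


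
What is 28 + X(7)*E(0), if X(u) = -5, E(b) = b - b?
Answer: 28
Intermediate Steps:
E(b) = 0
28 + X(7)*E(0) = 28 - 5*0 = 28 + 0 = 28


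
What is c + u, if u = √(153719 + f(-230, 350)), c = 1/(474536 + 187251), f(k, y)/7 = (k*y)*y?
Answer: 1/661787 + 3*I*√21896809 ≈ 1.5111e-6 + 14038.0*I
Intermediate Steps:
f(k, y) = 7*k*y² (f(k, y) = 7*((k*y)*y) = 7*(k*y²) = 7*k*y²)
c = 1/661787 ≈ 1.5111e-6
u = 3*I*√21896809 (u = √(153719 + 7*(-230)*350²) = √(153719 + 7*(-230)*122500) = √(153719 - 197225000) = √(-197071281) = 3*I*√21896809 ≈ 14038.0*I)
c + u = 1/661787 + 3*I*√21896809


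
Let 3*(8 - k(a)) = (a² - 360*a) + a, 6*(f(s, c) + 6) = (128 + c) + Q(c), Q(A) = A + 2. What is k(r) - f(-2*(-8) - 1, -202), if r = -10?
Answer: -3511/3 ≈ -1170.3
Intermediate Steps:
Q(A) = 2 + A
f(s, c) = 47/3 + c/3 (f(s, c) = -6 + ((128 + c) + (2 + c))/6 = -6 + (130 + 2*c)/6 = -6 + (65/3 + c/3) = 47/3 + c/3)
k(a) = 8 - a²/3 + 359*a/3 (k(a) = 8 - ((a² - 360*a) + a)/3 = 8 - (a² - 359*a)/3 = 8 + (-a²/3 + 359*a/3) = 8 - a²/3 + 359*a/3)
k(r) - f(-2*(-8) - 1, -202) = (8 - ⅓*(-10)² + (359/3)*(-10)) - (47/3 + (⅓)*(-202)) = (8 - ⅓*100 - 3590/3) - (47/3 - 202/3) = (8 - 100/3 - 3590/3) - 1*(-155/3) = -1222 + 155/3 = -3511/3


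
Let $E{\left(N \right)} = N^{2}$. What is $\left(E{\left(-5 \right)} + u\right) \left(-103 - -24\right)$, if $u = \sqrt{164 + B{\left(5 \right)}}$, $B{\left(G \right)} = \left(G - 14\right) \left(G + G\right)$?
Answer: $-1975 - 79 \sqrt{74} \approx -2654.6$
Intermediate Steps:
$B{\left(G \right)} = 2 G \left(-14 + G\right)$ ($B{\left(G \right)} = \left(-14 + G\right) 2 G = 2 G \left(-14 + G\right)$)
$u = \sqrt{74}$ ($u = \sqrt{164 + 2 \cdot 5 \left(-14 + 5\right)} = \sqrt{164 + 2 \cdot 5 \left(-9\right)} = \sqrt{164 - 90} = \sqrt{74} \approx 8.6023$)
$\left(E{\left(-5 \right)} + u\right) \left(-103 - -24\right) = \left(\left(-5\right)^{2} + \sqrt{74}\right) \left(-103 - -24\right) = \left(25 + \sqrt{74}\right) \left(-103 + 24\right) = \left(25 + \sqrt{74}\right) \left(-79\right) = -1975 - 79 \sqrt{74}$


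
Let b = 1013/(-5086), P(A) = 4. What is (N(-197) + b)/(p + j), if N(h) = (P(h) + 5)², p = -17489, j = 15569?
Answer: -410953/9765120 ≈ -0.042084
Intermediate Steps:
N(h) = 81 (N(h) = (4 + 5)² = 9² = 81)
b = -1013/5086 (b = 1013*(-1/5086) = -1013/5086 ≈ -0.19917)
(N(-197) + b)/(p + j) = (81 - 1013/5086)/(-17489 + 15569) = (410953/5086)/(-1920) = (410953/5086)*(-1/1920) = -410953/9765120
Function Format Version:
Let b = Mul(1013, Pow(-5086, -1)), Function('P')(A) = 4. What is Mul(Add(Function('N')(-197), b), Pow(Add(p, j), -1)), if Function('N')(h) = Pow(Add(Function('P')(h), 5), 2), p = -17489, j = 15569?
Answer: Rational(-410953, 9765120) ≈ -0.042084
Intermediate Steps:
Function('N')(h) = 81 (Function('N')(h) = Pow(Add(4, 5), 2) = Pow(9, 2) = 81)
b = Rational(-1013, 5086) (b = Mul(1013, Rational(-1, 5086)) = Rational(-1013, 5086) ≈ -0.19917)
Mul(Add(Function('N')(-197), b), Pow(Add(p, j), -1)) = Mul(Add(81, Rational(-1013, 5086)), Pow(Add(-17489, 15569), -1)) = Mul(Rational(410953, 5086), Pow(-1920, -1)) = Mul(Rational(410953, 5086), Rational(-1, 1920)) = Rational(-410953, 9765120)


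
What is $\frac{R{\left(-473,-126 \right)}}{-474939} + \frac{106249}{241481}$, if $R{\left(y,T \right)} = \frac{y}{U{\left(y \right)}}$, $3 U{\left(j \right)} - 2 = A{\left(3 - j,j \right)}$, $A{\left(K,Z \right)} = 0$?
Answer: $\frac{298720499}{676629762} \approx 0.44148$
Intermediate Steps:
$U{\left(j \right)} = \frac{2}{3}$ ($U{\left(j \right)} = \frac{2}{3} + \frac{1}{3} \cdot 0 = \frac{2}{3} + 0 = \frac{2}{3}$)
$R{\left(y,T \right)} = \frac{3 y}{2}$ ($R{\left(y,T \right)} = \frac{y}{\frac{2}{3}} = y \frac{3}{2} = \frac{3 y}{2}$)
$\frac{R{\left(-473,-126 \right)}}{-474939} + \frac{106249}{241481} = \frac{\frac{3}{2} \left(-473\right)}{-474939} + \frac{106249}{241481} = \left(- \frac{1419}{2}\right) \left(- \frac{1}{474939}\right) + 106249 \cdot \frac{1}{241481} = \frac{473}{316626} + \frac{106249}{241481} = \frac{298720499}{676629762}$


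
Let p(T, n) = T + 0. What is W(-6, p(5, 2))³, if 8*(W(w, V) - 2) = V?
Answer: 9261/512 ≈ 18.088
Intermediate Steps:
p(T, n) = T
W(w, V) = 2 + V/8
W(-6, p(5, 2))³ = (2 + (⅛)*5)³ = (2 + 5/8)³ = (21/8)³ = 9261/512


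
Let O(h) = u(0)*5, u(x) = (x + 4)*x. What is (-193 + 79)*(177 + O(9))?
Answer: -20178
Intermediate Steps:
u(x) = x*(4 + x) (u(x) = (4 + x)*x = x*(4 + x))
O(h) = 0 (O(h) = (0*(4 + 0))*5 = (0*4)*5 = 0*5 = 0)
(-193 + 79)*(177 + O(9)) = (-193 + 79)*(177 + 0) = -114*177 = -20178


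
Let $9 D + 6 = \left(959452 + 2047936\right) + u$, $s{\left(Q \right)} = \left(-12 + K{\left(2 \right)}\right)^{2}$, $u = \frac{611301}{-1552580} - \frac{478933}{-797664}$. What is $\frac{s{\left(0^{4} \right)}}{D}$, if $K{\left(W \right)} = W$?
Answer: $\frac{39806909136000}{133016211376463147} \approx 0.00029926$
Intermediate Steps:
$u = \frac{9141749867}{44229899040}$ ($u = 611301 \left(- \frac{1}{1552580}\right) - - \frac{68419}{113952} = - \frac{611301}{1552580} + \frac{68419}{113952} = \frac{9141749867}{44229899040} \approx 0.20669$)
$s{\left(Q \right)} = 100$ ($s{\left(Q \right)} = \left(-12 + 2\right)^{2} = \left(-10\right)^{2} = 100$)
$D = \frac{133016211376463147}{398069091360}$ ($D = - \frac{2}{3} + \frac{\left(959452 + 2047936\right) + \frac{9141749867}{44229899040}}{9} = - \frac{2}{3} + \frac{3007388 + \frac{9141749867}{44229899040}}{9} = - \frac{2}{3} + \frac{1}{9} \cdot \frac{133016476755857387}{44229899040} = - \frac{2}{3} + \frac{133016476755857387}{398069091360} = \frac{133016211376463147}{398069091360} \approx 3.3415 \cdot 10^{5}$)
$\frac{s{\left(0^{4} \right)}}{D} = \frac{100}{\frac{133016211376463147}{398069091360}} = 100 \cdot \frac{398069091360}{133016211376463147} = \frac{39806909136000}{133016211376463147}$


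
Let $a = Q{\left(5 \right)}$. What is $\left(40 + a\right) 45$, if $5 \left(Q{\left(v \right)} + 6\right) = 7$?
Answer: $1593$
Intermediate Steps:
$Q{\left(v \right)} = - \frac{23}{5}$ ($Q{\left(v \right)} = -6 + \frac{1}{5} \cdot 7 = -6 + \frac{7}{5} = - \frac{23}{5}$)
$a = - \frac{23}{5} \approx -4.6$
$\left(40 + a\right) 45 = \left(40 - \frac{23}{5}\right) 45 = \frac{177}{5} \cdot 45 = 1593$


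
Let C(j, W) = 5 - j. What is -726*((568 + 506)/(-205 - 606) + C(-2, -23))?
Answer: -3341778/811 ≈ -4120.6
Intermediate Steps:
-726*((568 + 506)/(-205 - 606) + C(-2, -23)) = -726*((568 + 506)/(-205 - 606) + (5 - 1*(-2))) = -726*(1074/(-811) + (5 + 2)) = -726*(1074*(-1/811) + 7) = -726*(-1074/811 + 7) = -726*4603/811 = -3341778/811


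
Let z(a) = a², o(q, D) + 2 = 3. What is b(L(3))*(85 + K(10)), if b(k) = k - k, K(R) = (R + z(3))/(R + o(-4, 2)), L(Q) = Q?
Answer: 0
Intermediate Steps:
o(q, D) = 1 (o(q, D) = -2 + 3 = 1)
K(R) = (9 + R)/(1 + R) (K(R) = (R + 3²)/(R + 1) = (R + 9)/(1 + R) = (9 + R)/(1 + R))
b(k) = 0
b(L(3))*(85 + K(10)) = 0*(85 + (9 + 10)/(1 + 10)) = 0*(85 + 19/11) = 0*(954/11) = 0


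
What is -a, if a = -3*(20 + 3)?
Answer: 69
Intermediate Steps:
a = -69 (a = -3*23 = -69)
-a = -1*(-69) = 69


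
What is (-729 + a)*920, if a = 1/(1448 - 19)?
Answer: -958400800/1429 ≈ -6.7068e+5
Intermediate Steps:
a = 1/1429 ≈ 0.00069979
(-729 + a)*920 = (-729 + 1/1429)*920 = -1041740/1429*920 = -958400800/1429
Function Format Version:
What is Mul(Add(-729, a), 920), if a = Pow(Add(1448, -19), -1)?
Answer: Rational(-958400800, 1429) ≈ -6.7068e+5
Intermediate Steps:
a = Rational(1, 1429) (a = Pow(1429, -1) = Rational(1, 1429) ≈ 0.00069979)
Mul(Add(-729, a), 920) = Mul(Add(-729, Rational(1, 1429)), 920) = Mul(Rational(-1041740, 1429), 920) = Rational(-958400800, 1429)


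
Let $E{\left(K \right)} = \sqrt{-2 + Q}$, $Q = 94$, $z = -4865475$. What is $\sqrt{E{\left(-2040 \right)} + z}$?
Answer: $\sqrt{-4865475 + 2 \sqrt{23}} \approx 2205.8 i$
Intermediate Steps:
$E{\left(K \right)} = 2 \sqrt{23}$ ($E{\left(K \right)} = \sqrt{-2 + 94} = \sqrt{92} = 2 \sqrt{23}$)
$\sqrt{E{\left(-2040 \right)} + z} = \sqrt{2 \sqrt{23} - 4865475} = \sqrt{-4865475 + 2 \sqrt{23}}$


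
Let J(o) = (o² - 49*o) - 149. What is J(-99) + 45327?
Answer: 59830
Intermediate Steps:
J(o) = -149 + o² - 49*o
J(-99) + 45327 = (-149 + (-99)² - 49*(-99)) + 45327 = (-149 + 9801 + 4851) + 45327 = 14503 + 45327 = 59830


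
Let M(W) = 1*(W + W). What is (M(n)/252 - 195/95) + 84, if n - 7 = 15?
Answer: 98300/1197 ≈ 82.122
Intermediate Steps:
n = 22 (n = 7 + 15 = 22)
M(W) = 2*W (M(W) = 1*(2*W) = 2*W)
(M(n)/252 - 195/95) + 84 = ((2*22)/252 - 195/95) + 84 = (44*(1/252) - 195*1/95) + 84 = (11/63 - 39/19) + 84 = -2248/1197 + 84 = 98300/1197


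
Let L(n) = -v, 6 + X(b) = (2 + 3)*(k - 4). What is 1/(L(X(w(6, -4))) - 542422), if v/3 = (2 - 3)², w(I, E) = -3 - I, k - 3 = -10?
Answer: -1/542425 ≈ -1.8436e-6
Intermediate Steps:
k = -7 (k = 3 - 10 = -7)
X(b) = -61 (X(b) = -6 + (2 + 3)*(-7 - 4) = -6 + 5*(-11) = -6 - 55 = -61)
v = 3 (v = 3*(2 - 3)² = 3*(-1)² = 3*1 = 3)
L(n) = -3 (L(n) = -1*3 = -3)
1/(L(X(w(6, -4))) - 542422) = 1/(-3 - 542422) = 1/(-542425) = -1/542425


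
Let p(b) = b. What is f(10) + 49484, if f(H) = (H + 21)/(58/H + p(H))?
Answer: 3909391/79 ≈ 49486.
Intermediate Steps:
f(H) = (21 + H)/(H + 58/H) (f(H) = (H + 21)/(58/H + H) = (21 + H)/(H + 58/H))
f(10) + 49484 = 10*(21 + 10)/(58 + 10²) + 49484 = 10*31/(58 + 100) + 49484 = 10*31/158 + 49484 = 10*(1/158)*31 + 49484 = 155/79 + 49484 = 3909391/79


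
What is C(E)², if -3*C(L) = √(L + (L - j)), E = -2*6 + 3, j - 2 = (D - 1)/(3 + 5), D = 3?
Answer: -9/4 ≈ -2.2500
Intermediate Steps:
j = 9/4 (j = 2 + (3 - 1)/(3 + 5) = 2 + 2/8 = 2 + 2*(⅛) = 2 + ¼ = 9/4 ≈ 2.2500)
E = -9 (E = -12 + 3 = -9)
C(L) = -√(-9/4 + 2*L)/3 (C(L) = -√(L + (L - 1*9/4))/3 = -√(L + (L - 9/4))/3 = -√(L + (-9/4 + L))/3 = -√(-9/4 + 2*L)/3)
C(E)² = (-√(-9 + 8*(-9))/6)² = (-√(-9 - 72)/6)² = (-3*I/2)² = -9/4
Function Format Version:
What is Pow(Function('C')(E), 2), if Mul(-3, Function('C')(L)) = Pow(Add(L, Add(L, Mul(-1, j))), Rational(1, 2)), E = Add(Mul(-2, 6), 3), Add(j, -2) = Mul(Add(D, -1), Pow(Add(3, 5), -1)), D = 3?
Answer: Rational(-9, 4) ≈ -2.2500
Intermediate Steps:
j = Rational(9, 4) (j = Add(2, Mul(Add(3, -1), Pow(Add(3, 5), -1))) = Add(2, Mul(2, Pow(8, -1))) = Add(2, Mul(2, Rational(1, 8))) = Add(2, Rational(1, 4)) = Rational(9, 4) ≈ 2.2500)
E = -9 (E = Add(-12, 3) = -9)
Function('C')(L) = Mul(Rational(-1, 3), Pow(Add(Rational(-9, 4), Mul(2, L)), Rational(1, 2))) (Function('C')(L) = Mul(Rational(-1, 3), Pow(Add(L, Add(L, Mul(-1, Rational(9, 4)))), Rational(1, 2))) = Mul(Rational(-1, 3), Pow(Add(L, Add(L, Rational(-9, 4))), Rational(1, 2))) = Mul(Rational(-1, 3), Pow(Add(L, Add(Rational(-9, 4), L)), Rational(1, 2))) = Mul(Rational(-1, 3), Pow(Add(Rational(-9, 4), Mul(2, L)), Rational(1, 2))))
Pow(Function('C')(E), 2) = Pow(Mul(Rational(-1, 6), Pow(Add(-9, Mul(8, -9)), Rational(1, 2))), 2) = Pow(Mul(Rational(-1, 6), Pow(Add(-9, -72), Rational(1, 2))), 2) = Pow(Mul(Rational(-1, 6), Pow(-81, Rational(1, 2))), 2) = Pow(Mul(Rational(-1, 6), Mul(9, I)), 2) = Pow(Mul(Rational(-3, 2), I), 2) = Rational(-9, 4)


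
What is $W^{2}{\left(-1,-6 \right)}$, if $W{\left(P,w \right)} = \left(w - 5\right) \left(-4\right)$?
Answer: $1936$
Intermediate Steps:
$W{\left(P,w \right)} = 20 - 4 w$ ($W{\left(P,w \right)} = \left(-5 + w\right) \left(-4\right) = 20 - 4 w$)
$W^{2}{\left(-1,-6 \right)} = \left(20 - -24\right)^{2} = \left(20 + 24\right)^{2} = 44^{2} = 1936$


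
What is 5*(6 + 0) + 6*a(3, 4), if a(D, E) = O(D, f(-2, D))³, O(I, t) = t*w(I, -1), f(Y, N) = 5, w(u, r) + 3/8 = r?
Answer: -491445/256 ≈ -1919.7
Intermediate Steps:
w(u, r) = -3/8 + r
O(I, t) = -11*t/8 (O(I, t) = t*(-3/8 - 1) = t*(-11/8) = -11*t/8)
a(D, E) = -166375/512 (a(D, E) = (-11/8*5)³ = (-55/8)³ = -166375/512)
5*(6 + 0) + 6*a(3, 4) = 5*(6 + 0) + 6*(-166375/512) = 5*6 - 499125/256 = 30 - 499125/256 = -491445/256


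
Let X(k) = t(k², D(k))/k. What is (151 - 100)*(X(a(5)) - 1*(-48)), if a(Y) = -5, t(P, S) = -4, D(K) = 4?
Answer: 12444/5 ≈ 2488.8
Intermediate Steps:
X(k) = -4/k
(151 - 100)*(X(a(5)) - 1*(-48)) = (151 - 100)*(-4/(-5) - 1*(-48)) = 51*(-4*(-⅕) + 48) = 51*(⅘ + 48) = 51*(244/5) = 12444/5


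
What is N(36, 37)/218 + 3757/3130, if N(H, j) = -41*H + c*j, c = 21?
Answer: -342211/170585 ≈ -2.0061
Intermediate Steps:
N(H, j) = -41*H + 21*j
N(36, 37)/218 + 3757/3130 = (-41*36 + 21*37)/218 + 3757/3130 = (-1476 + 777)*(1/218) + 3757*(1/3130) = -699*1/218 + 3757/3130 = -699/218 + 3757/3130 = -342211/170585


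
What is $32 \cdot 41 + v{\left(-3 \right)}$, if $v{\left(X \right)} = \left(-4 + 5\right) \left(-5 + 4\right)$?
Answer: $1311$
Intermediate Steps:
$v{\left(X \right)} = -1$ ($v{\left(X \right)} = 1 \left(-1\right) = -1$)
$32 \cdot 41 + v{\left(-3 \right)} = 32 \cdot 41 - 1 = 1312 - 1 = 1311$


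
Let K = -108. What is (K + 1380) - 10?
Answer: 1262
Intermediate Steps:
(K + 1380) - 10 = (-108 + 1380) - 10 = 1272 - 10 = 1262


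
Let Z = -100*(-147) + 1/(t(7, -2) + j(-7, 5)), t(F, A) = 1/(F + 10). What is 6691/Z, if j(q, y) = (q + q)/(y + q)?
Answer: 802920/1764017 ≈ 0.45517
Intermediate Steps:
t(F, A) = 1/(10 + F)
j(q, y) = 2*q/(q + y) (j(q, y) = (2*q)/(q + y) = 2*q/(q + y))
Z = 1764017/120 (Z = -100*(-147) + 1/(1/(10 + 7) + 2*(-7)/(-7 + 5)) = 14700 + 1/(1/17 + 2*(-7)/(-2)) = 14700 + 1/(1/17 + 2*(-7)*(-1/2)) = 14700 + 1/(1/17 + 7) = 14700 + 1/(120/17) = 14700 + 17/120 = 1764017/120 ≈ 14700.)
6691/Z = 6691/(1764017/120) = 6691*(120/1764017) = 802920/1764017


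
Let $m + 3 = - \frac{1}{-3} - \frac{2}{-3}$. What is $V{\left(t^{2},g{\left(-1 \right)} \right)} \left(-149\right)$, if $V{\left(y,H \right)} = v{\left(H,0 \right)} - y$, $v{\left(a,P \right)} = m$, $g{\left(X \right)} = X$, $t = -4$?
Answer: $2682$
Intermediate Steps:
$m = -2$ ($m = -3 - \left(- \frac{1}{3} - \frac{2}{3}\right) = -3 - -1 = -3 + \left(\frac{1}{3} + \frac{2}{3}\right) = -3 + 1 = -2$)
$v{\left(a,P \right)} = -2$
$V{\left(y,H \right)} = -2 - y$
$V{\left(t^{2},g{\left(-1 \right)} \right)} \left(-149\right) = \left(-2 - \left(-4\right)^{2}\right) \left(-149\right) = \left(-2 - 16\right) \left(-149\right) = \left(-18\right) \left(-149\right) = 2682$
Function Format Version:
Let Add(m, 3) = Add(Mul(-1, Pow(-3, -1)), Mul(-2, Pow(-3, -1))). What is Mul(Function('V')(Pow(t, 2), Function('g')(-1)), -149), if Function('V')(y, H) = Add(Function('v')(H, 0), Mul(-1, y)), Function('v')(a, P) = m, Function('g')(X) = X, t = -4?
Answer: 2682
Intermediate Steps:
m = -2 (m = Add(-3, Add(Mul(-1, Pow(-3, -1)), Mul(-2, Pow(-3, -1)))) = Add(-3, Add(Mul(-1, Rational(-1, 3)), Mul(-2, Rational(-1, 3)))) = Add(-3, Add(Rational(1, 3), Rational(2, 3))) = Add(-3, 1) = -2)
Function('v')(a, P) = -2
Function('V')(y, H) = Add(-2, Mul(-1, y))
Mul(Function('V')(Pow(t, 2), Function('g')(-1)), -149) = Mul(Add(-2, Mul(-1, Pow(-4, 2))), -149) = Mul(Add(-2, Mul(-1, 16)), -149) = Mul(Add(-2, -16), -149) = Mul(-18, -149) = 2682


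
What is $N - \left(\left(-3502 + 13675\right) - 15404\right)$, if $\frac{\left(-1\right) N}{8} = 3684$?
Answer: $-24241$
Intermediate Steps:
$N = -29472$ ($N = \left(-8\right) 3684 = -29472$)
$N - \left(\left(-3502 + 13675\right) - 15404\right) = -29472 - \left(\left(-3502 + 13675\right) - 15404\right) = -29472 - \left(10173 - 15404\right) = -29472 - -5231 = -29472 + 5231 = -24241$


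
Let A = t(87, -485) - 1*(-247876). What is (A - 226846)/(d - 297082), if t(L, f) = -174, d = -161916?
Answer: -10428/229499 ≈ -0.045438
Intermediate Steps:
A = 247702 (A = -174 - 1*(-247876) = -174 + 247876 = 247702)
(A - 226846)/(d - 297082) = (247702 - 226846)/(-161916 - 297082) = 20856/(-458998) = 20856*(-1/458998) = -10428/229499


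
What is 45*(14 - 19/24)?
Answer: 4755/8 ≈ 594.38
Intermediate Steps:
45*(14 - 19/24) = 45*(317/24) = 4755/8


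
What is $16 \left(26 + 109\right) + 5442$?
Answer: $7602$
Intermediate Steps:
$16 \left(26 + 109\right) + 5442 = 16 \cdot 135 + 5442 = 2160 + 5442 = 7602$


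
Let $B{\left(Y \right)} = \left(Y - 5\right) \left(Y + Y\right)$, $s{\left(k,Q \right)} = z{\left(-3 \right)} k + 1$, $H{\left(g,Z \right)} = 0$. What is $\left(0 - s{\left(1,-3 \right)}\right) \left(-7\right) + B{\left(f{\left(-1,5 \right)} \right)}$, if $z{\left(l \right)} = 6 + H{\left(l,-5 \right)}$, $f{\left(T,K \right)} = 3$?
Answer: $37$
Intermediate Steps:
$z{\left(l \right)} = 6$ ($z{\left(l \right)} = 6 + 0 = 6$)
$s{\left(k,Q \right)} = 1 + 6 k$ ($s{\left(k,Q \right)} = 6 k + 1 = 1 + 6 k$)
$B{\left(Y \right)} = 2 Y \left(-5 + Y\right)$ ($B{\left(Y \right)} = \left(-5 + Y\right) 2 Y = 2 Y \left(-5 + Y\right)$)
$\left(0 - s{\left(1,-3 \right)}\right) \left(-7\right) + B{\left(f{\left(-1,5 \right)} \right)} = \left(0 - \left(1 + 6 \cdot 1\right)\right) \left(-7\right) + 2 \cdot 3 \left(-5 + 3\right) = \left(0 - \left(1 + 6\right)\right) \left(-7\right) + 2 \cdot 3 \left(-2\right) = \left(0 - 7\right) \left(-7\right) - 12 = \left(-7\right) \left(-7\right) - 12 = 49 - 12 = 37$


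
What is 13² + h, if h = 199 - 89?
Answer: 279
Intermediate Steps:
h = 110
13² + h = 13² + 110 = 169 + 110 = 279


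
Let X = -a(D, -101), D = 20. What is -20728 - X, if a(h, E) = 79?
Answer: -20649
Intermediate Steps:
X = -79 (X = -1*79 = -79)
-20728 - X = -20728 - 1*(-79) = -20728 + 79 = -20649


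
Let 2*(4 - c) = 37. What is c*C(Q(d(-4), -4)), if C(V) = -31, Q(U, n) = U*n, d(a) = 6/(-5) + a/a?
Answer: 899/2 ≈ 449.50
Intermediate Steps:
d(a) = -⅕ (d(a) = 6*(-⅕) + 1 = -6/5 + 1 = -⅕)
c = -29/2 (c = 4 - ½*37 = 4 - 37/2 = -29/2 ≈ -14.500)
c*C(Q(d(-4), -4)) = -29/2*(-31) = 899/2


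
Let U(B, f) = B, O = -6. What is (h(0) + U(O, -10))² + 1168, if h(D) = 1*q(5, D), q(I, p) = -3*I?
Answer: 1609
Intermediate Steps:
h(D) = -15 (h(D) = 1*(-3*5) = 1*(-15) = -15)
(h(0) + U(O, -10))² + 1168 = (-15 - 6)² + 1168 = (-21)² + 1168 = 441 + 1168 = 1609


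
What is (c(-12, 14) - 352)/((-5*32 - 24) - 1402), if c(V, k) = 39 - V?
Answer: 301/1586 ≈ 0.18979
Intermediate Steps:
(c(-12, 14) - 352)/((-5*32 - 24) - 1402) = ((39 - 1*(-12)) - 352)/((-5*32 - 24) - 1402) = ((39 + 12) - 352)/((-160 - 24) - 1402) = (51 - 352)/(-184 - 1402) = -301/(-1586) = -301*(-1/1586) = 301/1586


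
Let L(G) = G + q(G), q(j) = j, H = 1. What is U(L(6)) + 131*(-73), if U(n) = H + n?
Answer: -9550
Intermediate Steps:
L(G) = 2*G (L(G) = G + G = 2*G)
U(n) = 1 + n
U(L(6)) + 131*(-73) = (1 + 2*6) + 131*(-73) = (1 + 12) - 9563 = 13 - 9563 = -9550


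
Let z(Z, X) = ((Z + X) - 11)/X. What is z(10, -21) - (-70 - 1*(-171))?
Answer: -2099/21 ≈ -99.952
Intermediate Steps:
z(Z, X) = (-11 + X + Z)/X (z(Z, X) = ((X + Z) - 11)/X = (-11 + X + Z)/X)
z(10, -21) - (-70 - 1*(-171)) = (-11 - 21 + 10)/(-21) - (-70 - 1*(-171)) = -1/21*(-22) - (-70 + 171) = 22/21 - 1*101 = 22/21 - 101 = -2099/21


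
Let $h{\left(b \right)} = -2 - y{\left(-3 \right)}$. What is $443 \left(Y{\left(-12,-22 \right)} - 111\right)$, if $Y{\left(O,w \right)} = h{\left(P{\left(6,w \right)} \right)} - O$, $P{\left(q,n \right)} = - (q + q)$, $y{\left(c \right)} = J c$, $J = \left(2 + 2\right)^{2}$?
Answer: $-23479$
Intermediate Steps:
$J = 16$ ($J = 4^{2} = 16$)
$y{\left(c \right)} = 16 c$
$P{\left(q,n \right)} = - 2 q$
$h{\left(b \right)} = 46$ ($h{\left(b \right)} = -2 - 16 \left(-3\right) = -2 - -48 = -2 + 48 = 46$)
$Y{\left(O,w \right)} = 46 - O$
$443 \left(Y{\left(-12,-22 \right)} - 111\right) = 443 \left(\left(46 - -12\right) - 111\right) = 443 \left(\left(46 + 12\right) - 111\right) = 443 \left(58 - 111\right) = 443 \left(-53\right) = -23479$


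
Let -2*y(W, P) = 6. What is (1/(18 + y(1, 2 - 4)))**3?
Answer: 1/3375 ≈ 0.00029630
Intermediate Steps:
y(W, P) = -3 (y(W, P) = -1/2*6 = -3)
(1/(18 + y(1, 2 - 4)))**3 = (1/(18 - 3))**3 = (1/15)**3 = 1/3375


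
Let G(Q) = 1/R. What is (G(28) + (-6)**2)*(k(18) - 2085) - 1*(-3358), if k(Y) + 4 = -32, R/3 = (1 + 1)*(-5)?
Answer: -729273/10 ≈ -72927.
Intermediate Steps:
R = -30 (R = 3*((1 + 1)*(-5)) = 3*(2*(-5)) = 3*(-10) = -30)
k(Y) = -36 (k(Y) = -4 - 32 = -36)
G(Q) = -1/30 (G(Q) = 1/(-30) = 1*(-1/30) = -1/30)
(G(28) + (-6)**2)*(k(18) - 2085) - 1*(-3358) = (-1/30 + (-6)**2)*(-36 - 2085) - 1*(-3358) = (-1/30 + 36)*(-2121) + 3358 = (1079/30)*(-2121) + 3358 = -762853/10 + 3358 = -729273/10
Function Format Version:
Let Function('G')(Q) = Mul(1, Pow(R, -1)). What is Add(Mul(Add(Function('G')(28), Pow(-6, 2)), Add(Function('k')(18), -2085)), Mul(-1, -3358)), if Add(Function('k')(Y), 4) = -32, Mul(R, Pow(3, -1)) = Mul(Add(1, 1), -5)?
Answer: Rational(-729273, 10) ≈ -72927.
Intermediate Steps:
R = -30 (R = Mul(3, Mul(Add(1, 1), -5)) = Mul(3, Mul(2, -5)) = Mul(3, -10) = -30)
Function('k')(Y) = -36 (Function('k')(Y) = Add(-4, -32) = -36)
Function('G')(Q) = Rational(-1, 30) (Function('G')(Q) = Mul(1, Pow(-30, -1)) = Mul(1, Rational(-1, 30)) = Rational(-1, 30))
Add(Mul(Add(Function('G')(28), Pow(-6, 2)), Add(Function('k')(18), -2085)), Mul(-1, -3358)) = Add(Mul(Add(Rational(-1, 30), Pow(-6, 2)), Add(-36, -2085)), Mul(-1, -3358)) = Add(Mul(Add(Rational(-1, 30), 36), -2121), 3358) = Add(Mul(Rational(1079, 30), -2121), 3358) = Add(Rational(-762853, 10), 3358) = Rational(-729273, 10)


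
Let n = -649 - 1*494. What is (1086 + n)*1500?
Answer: -85500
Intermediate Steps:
n = -1143 (n = -649 - 494 = -1143)
(1086 + n)*1500 = (1086 - 1143)*1500 = -57*1500 = -85500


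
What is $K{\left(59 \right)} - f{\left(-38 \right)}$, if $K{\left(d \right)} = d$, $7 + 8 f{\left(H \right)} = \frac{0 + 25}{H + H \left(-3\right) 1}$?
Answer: $\frac{36379}{608} \approx 59.834$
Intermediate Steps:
$f{\left(H \right)} = - \frac{7}{8} - \frac{25}{16 H}$ ($f{\left(H \right)} = - \frac{7}{8} + \frac{\left(0 + 25\right) \frac{1}{H + H \left(-3\right) 1}}{8} = - \frac{7}{8} + \frac{25 \frac{1}{H + - 3 H 1}}{8} = - \frac{7}{8} + \frac{25 \frac{1}{H - 3 H}}{8} = - \frac{7}{8} + \frac{25 \frac{1}{\left(-2\right) H}}{8} = - \frac{7}{8} + \frac{25 \left(- \frac{1}{2 H}\right)}{8} = - \frac{7}{8} + \frac{\left(- \frac{25}{2}\right) \frac{1}{H}}{8} = - \frac{7}{8} - \frac{25}{16 H}$)
$K{\left(59 \right)} - f{\left(-38 \right)} = 59 - \frac{-25 - -532}{16 \left(-38\right)} = 59 - \frac{1}{16} \left(- \frac{1}{38}\right) \left(-25 + 532\right) = 59 - \frac{1}{16} \left(- \frac{1}{38}\right) 507 = 59 - - \frac{507}{608} = 59 + \frac{507}{608} = \frac{36379}{608}$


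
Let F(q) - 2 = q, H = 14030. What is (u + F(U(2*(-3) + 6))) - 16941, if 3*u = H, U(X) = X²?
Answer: -36787/3 ≈ -12262.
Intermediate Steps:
u = 14030/3 (u = (⅓)*14030 = 14030/3 ≈ 4676.7)
F(q) = 2 + q
(u + F(U(2*(-3) + 6))) - 16941 = (14030/3 + (2 + (2*(-3) + 6)²)) - 16941 = (14030/3 + (2 + (-6 + 6)²)) - 16941 = (14030/3 + (2 + 0²)) - 16941 = (14030/3 + (2 + 0)) - 16941 = (14030/3 + 2) - 16941 = 14036/3 - 16941 = -36787/3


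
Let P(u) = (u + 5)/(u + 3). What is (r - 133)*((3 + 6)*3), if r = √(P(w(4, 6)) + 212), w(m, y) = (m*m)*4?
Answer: -3591 + 27*√956291/67 ≈ -3196.9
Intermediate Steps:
w(m, y) = 4*m² (w(m, y) = m²*4 = 4*m²)
P(u) = (5 + u)/(3 + u)
r = √956291/67 (r = √((5 + 4*4²)/(3 + 4*4²) + 212) = √((5 + 4*16)/(3 + 4*16) + 212) = √((5 + 64)/(3 + 64) + 212) = √(69/67 + 212) = √(14273/67) = √956291/67 ≈ 14.596)
(r - 133)*((3 + 6)*3) = (√956291/67 - 133)*((3 + 6)*3) = (-133 + √956291/67)*(9*3) = (-133 + √956291/67)*27 = -3591 + 27*√956291/67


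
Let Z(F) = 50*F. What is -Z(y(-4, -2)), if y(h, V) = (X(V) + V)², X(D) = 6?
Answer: -800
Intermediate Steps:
y(h, V) = (6 + V)²
-Z(y(-4, -2)) = -50*(6 - 2)² = -50*4² = -50*16 = -1*800 = -800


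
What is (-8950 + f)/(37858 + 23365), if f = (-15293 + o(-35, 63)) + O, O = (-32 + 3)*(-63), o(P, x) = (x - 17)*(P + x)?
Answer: -21128/61223 ≈ -0.34510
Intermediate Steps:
o(P, x) = (-17 + x)*(P + x)
O = 1827 (O = -29*(-63) = 1827)
f = -12178 (f = (-15293 + (63² - 17*(-35) - 17*63 - 35*63)) + 1827 = (-15293 + (3969 + 595 - 1071 - 2205)) + 1827 = (-15293 + 1288) + 1827 = -14005 + 1827 = -12178)
(-8950 + f)/(37858 + 23365) = (-8950 - 12178)/(37858 + 23365) = -21128/61223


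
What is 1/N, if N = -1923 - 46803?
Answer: -1/48726 ≈ -2.0523e-5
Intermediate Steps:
N = -48726
1/N = 1/(-48726) = -1/48726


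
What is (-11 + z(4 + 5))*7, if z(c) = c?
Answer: -14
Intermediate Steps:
(-11 + z(4 + 5))*7 = (-11 + (4 + 5))*7 = (-11 + 9)*7 = -2*7 = -14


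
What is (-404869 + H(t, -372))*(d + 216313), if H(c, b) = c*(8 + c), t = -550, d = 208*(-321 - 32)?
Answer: -15256115641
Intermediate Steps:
d = -73424 (d = 208*(-353) = -73424)
(-404869 + H(t, -372))*(d + 216313) = (-404869 - 550*(8 - 550))*(-73424 + 216313) = (-404869 - 550*(-542))*142889 = (-404869 + 298100)*142889 = -106769*142889 = -15256115641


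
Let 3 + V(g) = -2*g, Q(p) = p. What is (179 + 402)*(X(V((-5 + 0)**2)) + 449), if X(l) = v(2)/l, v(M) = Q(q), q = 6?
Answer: 13822571/53 ≈ 2.6080e+5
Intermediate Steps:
v(M) = 6
V(g) = -3 - 2*g
X(l) = 6/l
(179 + 402)*(X(V((-5 + 0)**2)) + 449) = (179 + 402)*(6/(-3 - 2*(-5 + 0)**2) + 449) = 581*(6/(-3 - 2*(-5)**2) + 449) = 581*(6/(-3 - 2*25) + 449) = 581*(6/(-3 - 50) + 449) = 581*(6/(-53) + 449) = 581*(6*(-1/53) + 449) = 581*(-6/53 + 449) = 581*(23791/53) = 13822571/53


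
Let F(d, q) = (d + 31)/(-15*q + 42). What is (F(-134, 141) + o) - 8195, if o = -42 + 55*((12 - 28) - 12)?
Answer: -20267618/2073 ≈ -9777.0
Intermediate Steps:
F(d, q) = (31 + d)/(42 - 15*q)
o = -1582 (o = -42 + 55*(-16 - 12) = -42 + 55*(-28) = -42 - 1540 = -1582)
(F(-134, 141) + o) - 8195 = ((-31 - 1*(-134))/(3*(-14 + 5*141)) - 1582) - 8195 = ((-31 + 134)/(3*(-14 + 705)) - 1582) - 8195 = ((⅓)*103/691 - 1582) - 8195 = ((⅓)*(1/691)*103 - 1582) - 8195 = (103/2073 - 1582) - 8195 = -3279383/2073 - 8195 = -20267618/2073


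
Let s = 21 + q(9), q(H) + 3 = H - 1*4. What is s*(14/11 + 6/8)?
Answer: 2047/44 ≈ 46.523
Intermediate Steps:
q(H) = -7 + H (q(H) = -3 + (H - 1*4) = -3 + (H - 4) = -3 + (-4 + H) = -7 + H)
s = 23 (s = 21 + (-7 + 9) = 21 + 2 = 23)
s*(14/11 + 6/8) = 23*(14/11 + 6/8) = 23*(14*(1/11) + 6*(⅛)) = 23*(14/11 + ¾) = 23*(89/44) = 2047/44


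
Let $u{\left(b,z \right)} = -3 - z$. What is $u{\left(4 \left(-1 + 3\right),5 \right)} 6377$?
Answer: $-51016$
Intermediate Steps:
$u{\left(4 \left(-1 + 3\right),5 \right)} 6377 = \left(-3 - 5\right) 6377 = \left(-8\right) 6377 = -51016$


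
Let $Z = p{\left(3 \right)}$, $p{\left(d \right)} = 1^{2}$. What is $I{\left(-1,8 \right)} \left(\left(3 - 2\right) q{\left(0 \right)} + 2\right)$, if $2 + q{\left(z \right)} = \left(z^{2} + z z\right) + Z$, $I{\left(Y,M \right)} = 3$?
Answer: $3$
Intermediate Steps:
$p{\left(d \right)} = 1$
$Z = 1$
$q{\left(z \right)} = -1 + 2 z^{2}$ ($q{\left(z \right)} = -2 + \left(\left(z^{2} + z z\right) + 1\right) = -2 + \left(\left(z^{2} + z^{2}\right) + 1\right) = -2 + \left(2 z^{2} + 1\right) = -2 + \left(1 + 2 z^{2}\right) = -1 + 2 z^{2}$)
$I{\left(-1,8 \right)} \left(\left(3 - 2\right) q{\left(0 \right)} + 2\right) = 3 \left(\left(3 - 2\right) \left(-1 + 2 \cdot 0^{2}\right) + 2\right) = 3 \left(1 \left(-1 + 2 \cdot 0\right) + 2\right) = 3 \left(1 \left(-1 + 0\right) + 2\right) = 3 \left(1 \left(-1\right) + 2\right) = 3 \left(-1 + 2\right) = 3 \cdot 1 = 3$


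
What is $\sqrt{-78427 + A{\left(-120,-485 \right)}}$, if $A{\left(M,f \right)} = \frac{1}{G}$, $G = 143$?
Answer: $\frac{2 i \sqrt{400938395}}{143} \approx 280.05 i$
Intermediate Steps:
$A{\left(M,f \right)} = \frac{1}{143}$
$\sqrt{-78427 + A{\left(-120,-485 \right)}} = \sqrt{-78427 + \frac{1}{143}} = \sqrt{- \frac{11215060}{143}} = \frac{2 i \sqrt{400938395}}{143}$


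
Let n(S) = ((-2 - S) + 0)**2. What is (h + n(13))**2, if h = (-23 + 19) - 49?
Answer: 29584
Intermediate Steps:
n(S) = (-2 - S)**2
h = -53 (h = -4 - 49 = -53)
(h + n(13))**2 = (-53 + (2 + 13)**2)**2 = (-53 + 15**2)**2 = (-53 + 225)**2 = 172**2 = 29584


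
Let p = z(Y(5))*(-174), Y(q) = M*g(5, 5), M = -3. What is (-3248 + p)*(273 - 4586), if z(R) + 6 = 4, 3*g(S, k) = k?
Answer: 12507700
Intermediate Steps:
g(S, k) = k/3
Y(q) = -5
z(R) = -2 (z(R) = -6 + 4 = -2)
p = 348 (p = -2*(-174) = 348)
(-3248 + p)*(273 - 4586) = (-3248 + 348)*(273 - 4586) = -2900*(-4313) = 12507700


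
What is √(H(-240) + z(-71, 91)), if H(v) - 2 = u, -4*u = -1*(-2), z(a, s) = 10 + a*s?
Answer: I*√25798/2 ≈ 80.309*I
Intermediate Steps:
u = -½ (u = -(-1)*(-2)/4 = -¼*2 = -½ ≈ -0.50000)
H(v) = 3/2 (H(v) = 2 - ½ = 3/2)
√(H(-240) + z(-71, 91)) = √(3/2 + (10 - 71*91)) = √(3/2 + (10 - 6461)) = √(3/2 - 6451) = √(-12899/2) = I*√25798/2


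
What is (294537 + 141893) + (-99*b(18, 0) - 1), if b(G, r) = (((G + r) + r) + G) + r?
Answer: 432865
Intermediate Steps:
b(G, r) = 2*G + 3*r (b(G, r) = ((G + 2*r) + G) + r = (2*G + 2*r) + r = 2*G + 3*r)
(294537 + 141893) + (-99*b(18, 0) - 1) = (294537 + 141893) + (-99*(2*18 + 3*0) - 1) = 436430 + (-99*(36 + 0) - 1) = 436430 + (-99*36 - 1) = 436430 + (-3564 - 1) = 436430 - 3565 = 432865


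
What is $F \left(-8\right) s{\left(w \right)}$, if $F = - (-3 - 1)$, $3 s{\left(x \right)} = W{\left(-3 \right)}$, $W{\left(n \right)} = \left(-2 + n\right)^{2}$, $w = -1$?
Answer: $- \frac{800}{3} \approx -266.67$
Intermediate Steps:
$s{\left(x \right)} = \frac{25}{3}$ ($s{\left(x \right)} = \frac{\left(-2 - 3\right)^{2}}{3} = \frac{\left(-5\right)^{2}}{3} = \frac{1}{3} \cdot 25 = \frac{25}{3}$)
$F = 4$ ($F = \left(-1\right) \left(-4\right) = 4$)
$F \left(-8\right) s{\left(w \right)} = 4 \left(-8\right) \frac{25}{3} = \left(-32\right) \frac{25}{3} = - \frac{800}{3}$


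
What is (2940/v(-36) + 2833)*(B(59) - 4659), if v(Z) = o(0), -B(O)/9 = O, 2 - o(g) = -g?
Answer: -22332570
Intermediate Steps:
o(g) = 2 + g (o(g) = 2 - (-1)*g = 2 + g)
B(O) = -9*O
v(Z) = 2 (v(Z) = 2 + 0 = 2)
(2940/v(-36) + 2833)*(B(59) - 4659) = (2940/2 + 2833)*(-9*59 - 4659) = (2940*(1/2) + 2833)*(-531 - 4659) = (1470 + 2833)*(-5190) = 4303*(-5190) = -22332570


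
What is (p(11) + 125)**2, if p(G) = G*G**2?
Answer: 2119936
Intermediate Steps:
p(G) = G**3
(p(11) + 125)**2 = (11**3 + 125)**2 = (1331 + 125)**2 = 1456**2 = 2119936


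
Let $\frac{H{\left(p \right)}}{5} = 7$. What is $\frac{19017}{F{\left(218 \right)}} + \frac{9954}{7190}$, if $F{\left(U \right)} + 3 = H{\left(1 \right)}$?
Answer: $\frac{68525379}{115040} \approx 595.67$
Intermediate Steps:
$H{\left(p \right)} = 35$ ($H{\left(p \right)} = 5 \cdot 7 = 35$)
$F{\left(U \right)} = 32$ ($F{\left(U \right)} = -3 + 35 = 32$)
$\frac{19017}{F{\left(218 \right)}} + \frac{9954}{7190} = \frac{19017}{32} + \frac{9954}{7190} = 19017 \cdot \frac{1}{32} + 9954 \cdot \frac{1}{7190} = \frac{19017}{32} + \frac{4977}{3595} = \frac{68525379}{115040}$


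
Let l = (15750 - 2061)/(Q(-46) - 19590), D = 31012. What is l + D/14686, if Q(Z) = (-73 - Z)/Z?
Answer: 3116271712/2205624253 ≈ 1.4129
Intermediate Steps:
Q(Z) = (-73 - Z)/Z
l = -209898/300371 (l = (15750 - 2061)/((-73 - 1*(-46))/(-46) - 19590) = 13689/(-(-73 + 46)/46 - 19590) = 13689/(-1/46*(-27) - 19590) = 13689/(27/46 - 19590) = 13689/(-901113/46) = 13689*(-46/901113) = -209898/300371 ≈ -0.69880)
l + D/14686 = -209898/300371 + 31012/14686 = -209898/300371 + 31012*(1/14686) = -209898/300371 + 15506/7343 = 3116271712/2205624253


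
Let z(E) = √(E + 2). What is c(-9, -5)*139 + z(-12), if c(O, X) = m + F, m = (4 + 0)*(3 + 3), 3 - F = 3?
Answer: 3336 + I*√10 ≈ 3336.0 + 3.1623*I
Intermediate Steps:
F = 0 (F = 3 - 1*3 = 3 - 3 = 0)
m = 24 (m = 4*6 = 24)
c(O, X) = 24 (c(O, X) = 24 + 0 = 24)
z(E) = √(2 + E)
c(-9, -5)*139 + z(-12) = 24*139 + √(2 - 12) = 3336 + √(-10) = 3336 + I*√10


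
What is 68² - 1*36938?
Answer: -32314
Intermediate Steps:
68² - 1*36938 = 4624 - 36938 = -32314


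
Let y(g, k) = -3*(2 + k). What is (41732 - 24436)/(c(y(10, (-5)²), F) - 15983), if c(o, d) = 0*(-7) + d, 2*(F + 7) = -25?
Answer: -34592/32005 ≈ -1.0808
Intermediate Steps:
F = -39/2 (F = -7 + (½)*(-25) = -7 - 25/2 = -39/2 ≈ -19.500)
y(g, k) = -6 - 3*k
c(o, d) = d (c(o, d) = 0 + d = d)
(41732 - 24436)/(c(y(10, (-5)²), F) - 15983) = (41732 - 24436)/(-39/2 - 15983) = 17296/(-32005/2) = 17296*(-2/32005) = -34592/32005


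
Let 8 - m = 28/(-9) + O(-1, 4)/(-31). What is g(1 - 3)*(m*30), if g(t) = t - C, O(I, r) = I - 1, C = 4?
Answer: -61640/31 ≈ -1988.4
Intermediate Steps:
O(I, r) = -1 + I
m = 3082/279 (m = 8 - (28/(-9) + (-1 - 1)/(-31)) = 8 - (28*(-⅑) - 2*(-1/31)) = 8 - (-28/9 + 2/31) = 8 - 1*(-850/279) = 8 + 850/279 = 3082/279 ≈ 11.047)
g(t) = -4 + t (g(t) = t - 1*4 = t - 4 = -4 + t)
g(1 - 3)*(m*30) = (-4 + (1 - 3))*((3082/279)*30) = (-4 - 2)*(30820/93) = -6*30820/93 = -61640/31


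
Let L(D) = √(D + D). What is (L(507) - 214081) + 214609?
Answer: 528 + 13*√6 ≈ 559.84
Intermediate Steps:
L(D) = √2*√D (L(D) = √(2*D) = √2*√D)
(L(507) - 214081) + 214609 = (√2*√507 - 214081) + 214609 = (√2*(13*√3) - 214081) + 214609 = (13*√6 - 214081) + 214609 = (-214081 + 13*√6) + 214609 = 528 + 13*√6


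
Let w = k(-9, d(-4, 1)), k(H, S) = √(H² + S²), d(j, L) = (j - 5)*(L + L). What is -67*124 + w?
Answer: -8308 + 9*√5 ≈ -8287.9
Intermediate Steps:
d(j, L) = 2*L*(-5 + j) (d(j, L) = (-5 + j)*(2*L) = 2*L*(-5 + j))
w = 9*√5 (w = √((-9)² + (2*1*(-5 - 4))²) = √(81 + (2*1*(-9))²) = √(81 + (-18)²) = √(81 + 324) = √405 = 9*√5 ≈ 20.125)
-67*124 + w = -67*124 + 9*√5 = -8308 + 9*√5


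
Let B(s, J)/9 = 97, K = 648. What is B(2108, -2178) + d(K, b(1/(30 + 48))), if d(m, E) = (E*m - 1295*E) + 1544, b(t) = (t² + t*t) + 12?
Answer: -16266221/3042 ≈ -5347.2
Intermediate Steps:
B(s, J) = 873 (B(s, J) = 9*97 = 873)
b(t) = 12 + 2*t² (b(t) = (t² + t²) + 12 = 2*t² + 12 = 12 + 2*t²)
d(m, E) = 1544 - 1295*E + E*m (d(m, E) = (-1295*E + E*m) + 1544 = 1544 - 1295*E + E*m)
B(2108, -2178) + d(K, b(1/(30 + 48))) = 873 + (1544 - 1295*(12 + 2*(1/(30 + 48))²) + (12 + 2*(1/(30 + 48))²)*648) = 873 + (1544 - 1295*(12 + 2*(1/78)²) + (12 + 2*(1/78)²)*648) = 873 + (1544 - 1295*(12 + 2*(1/6084)) + (12 + 2*(1/6084))*648) = 873 + (1544 - 1295*(12 + 1/3042) + (12 + 1/3042)*648) = 873 + (1544 - 1295*36505/3042 + (36505/3042)*648) = 873 + (1544 - 47273975/3042 + 1314180/169) = 873 - 18921887/3042 = -16266221/3042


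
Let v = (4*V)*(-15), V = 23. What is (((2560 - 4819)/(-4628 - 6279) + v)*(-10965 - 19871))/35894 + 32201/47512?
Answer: 848507056030165/715413507896 ≈ 1186.0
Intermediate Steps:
v = -1380 (v = (4*23)*(-15) = 92*(-15) = -1380)
(((2560 - 4819)/(-4628 - 6279) + v)*(-10965 - 19871))/35894 + 32201/47512 = (((2560 - 4819)/(-4628 - 6279) - 1380)*(-10965 - 19871))/35894 + 32201/47512 = ((-2259/(-10907) - 1380)*(-30836))*(1/35894) + 32201*(1/47512) = ((-2259*(-1/10907) - 1380)*(-30836))*(1/35894) + 32201/47512 = ((2259/10907 - 1380)*(-30836))*(1/35894) + 32201/47512 = -15049401/10907*(-30836)*(1/35894) + 32201/47512 = (35697179172/839)*(1/35894) + 32201/47512 = 17848589586/15057533 + 32201/47512 = 848507056030165/715413507896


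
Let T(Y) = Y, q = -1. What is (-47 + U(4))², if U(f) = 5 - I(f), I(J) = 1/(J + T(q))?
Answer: 16129/9 ≈ 1792.1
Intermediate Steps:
I(J) = 1/(-1 + J) (I(J) = 1/(J - 1) = 1/(-1 + J))
U(f) = 5 - 1/(-1 + f)
(-47 + U(4))² = (-47 + (-6 + 5*4)/(-1 + 4))² = (-47 + (-6 + 20)/3)² = (-47 + (⅓)*14)² = (-47 + 14/3)² = (-127/3)² = 16129/9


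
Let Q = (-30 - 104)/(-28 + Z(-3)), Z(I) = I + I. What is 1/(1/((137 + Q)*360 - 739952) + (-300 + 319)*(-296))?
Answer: -11716624/65894293393 ≈ -0.00017781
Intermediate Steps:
Z(I) = 2*I
Q = 67/17 (Q = (-30 - 104)/(-28 + 2*(-3)) = -134/(-28 - 6) = -134/(-34) = -134*(-1/34) = 67/17 ≈ 3.9412)
1/(1/((137 + Q)*360 - 739952) + (-300 + 319)*(-296)) = 1/(1/((137 + 67/17)*360 - 739952) + (-300 + 319)*(-296)) = 1/(1/((2396/17)*360 - 739952) + 19*(-296)) = 1/(1/(862560/17 - 739952) - 5624) = 1/(1/(-11716624/17) - 5624) = 1/(-17/11716624 - 5624) = 1/(-65894293393/11716624) = -11716624/65894293393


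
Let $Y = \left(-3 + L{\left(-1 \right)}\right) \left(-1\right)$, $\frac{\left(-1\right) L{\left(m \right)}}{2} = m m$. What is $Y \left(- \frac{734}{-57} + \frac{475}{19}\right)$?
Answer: $\frac{10795}{57} \approx 189.39$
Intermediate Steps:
$L{\left(m \right)} = - 2 m^{2}$ ($L{\left(m \right)} = - 2 m m = - 2 m^{2}$)
$Y = 5$ ($Y = \left(-3 - 2 \left(-1\right)^{2}\right) \left(-1\right) = \left(-3 - 2\right) \left(-1\right) = \left(-5\right) \left(-1\right) = 5$)
$Y \left(- \frac{734}{-57} + \frac{475}{19}\right) = 5 \left(- \frac{734}{-57} + \frac{475}{19}\right) = 5 \left(\left(-734\right) \left(- \frac{1}{57}\right) + 475 \cdot \frac{1}{19}\right) = 5 \left(\frac{734}{57} + 25\right) = 5 \cdot \frac{2159}{57} = \frac{10795}{57}$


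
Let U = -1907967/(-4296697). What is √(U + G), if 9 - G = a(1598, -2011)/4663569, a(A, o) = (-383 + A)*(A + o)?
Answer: 5*√17045207866311706127114499/6679314310531 ≈ 3.0906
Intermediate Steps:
G = 14157972/1554523 (G = 9 - (1598² - 383*1598 - 383*(-2011) + 1598*(-2011))/4663569 = 9 - (2553604 - 612034 + 770213 - 3213578)/4663569 = 9 - (-501795)/4663569 = 9 - 1*(-167265/1554523) = 9 + 167265/1554523 = 14157972/1554523 ≈ 9.1076)
U = 1907967/4296697 (U = -1907967*(-1/4296697) = 1907967/4296697 ≈ 0.44405)
√(U + G) = √(1907967/4296697 + 14157972/1554523) = √(63798494403225/6679314310531) = 5*√17045207866311706127114499/6679314310531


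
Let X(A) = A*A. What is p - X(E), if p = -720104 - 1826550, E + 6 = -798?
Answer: -3193070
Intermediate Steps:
E = -804 (E = -6 - 798 = -804)
X(A) = A²
p = -2546654
p - X(E) = -2546654 - 1*(-804)² = -2546654 - 1*646416 = -2546654 - 646416 = -3193070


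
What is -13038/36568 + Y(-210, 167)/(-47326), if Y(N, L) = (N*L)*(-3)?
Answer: -1116088917/432654292 ≈ -2.5796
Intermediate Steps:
Y(N, L) = -3*L*N (Y(N, L) = (L*N)*(-3) = -3*L*N)
-13038/36568 + Y(-210, 167)/(-47326) = -13038/36568 - 3*167*(-210)/(-47326) = -13038*1/36568 + 105210*(-1/47326) = -6519/18284 - 52605/23663 = -1116088917/432654292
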